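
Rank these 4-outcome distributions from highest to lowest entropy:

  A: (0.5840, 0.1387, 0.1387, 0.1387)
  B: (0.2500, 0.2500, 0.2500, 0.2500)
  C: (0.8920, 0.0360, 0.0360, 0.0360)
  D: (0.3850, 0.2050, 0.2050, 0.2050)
B > D > A > C

Key insight: Entropy is maximized by uniform distributions and minimized by concentrated distributions.

Entropies:
  H(A) = 1.6389 bits
  H(B) = 2.0000 bits
  H(C) = 0.6650 bits
  H(D) = 1.9362 bits

Ranking: B > D > A > C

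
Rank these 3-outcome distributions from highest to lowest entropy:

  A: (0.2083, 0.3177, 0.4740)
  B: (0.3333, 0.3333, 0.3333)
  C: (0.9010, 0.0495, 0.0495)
B > A > C

Key insight: Entropy is maximized by uniform distributions and minimized by concentrated distributions.

- Uniform distributions have maximum entropy log₂(3) = 1.5850 bits
- The more "peaked" or concentrated a distribution, the lower its entropy

Entropies:
  H(A) = 1.5075 bits
  H(B) = 1.5850 bits
  H(C) = 0.5648 bits

Ranking: B > A > C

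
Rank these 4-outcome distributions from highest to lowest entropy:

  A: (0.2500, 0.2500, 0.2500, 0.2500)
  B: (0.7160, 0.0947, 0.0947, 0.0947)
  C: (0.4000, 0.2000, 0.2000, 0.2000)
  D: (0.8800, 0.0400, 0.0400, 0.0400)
A > C > B > D

Key insight: Entropy is maximized by uniform distributions and minimized by concentrated distributions.

Entropies:
  H(A) = 2.0000 bits
  H(B) = 1.3110 bits
  H(C) = 1.9219 bits
  H(D) = 0.7196 bits

Ranking: A > C > B > D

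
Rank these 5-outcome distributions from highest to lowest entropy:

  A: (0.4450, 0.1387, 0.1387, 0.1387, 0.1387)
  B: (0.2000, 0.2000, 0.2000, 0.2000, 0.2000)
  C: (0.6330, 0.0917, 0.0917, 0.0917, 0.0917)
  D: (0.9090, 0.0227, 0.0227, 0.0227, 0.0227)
B > A > C > D

Key insight: Entropy is maximized by uniform distributions and minimized by concentrated distributions.

Entropies:
  H(A) = 2.1013 bits
  H(B) = 2.3219 bits
  H(C) = 1.6823 bits
  H(D) = 0.6218 bits

Ranking: B > A > C > D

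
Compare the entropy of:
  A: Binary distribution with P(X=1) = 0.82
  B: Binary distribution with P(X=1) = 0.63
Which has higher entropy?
B

For binary distributions, entropy is maximized at p=0.5 and decreases as p moves toward 0 or 1.

H(A) = H(0.82) = 0.6801 bits
H(B) = H(0.63) = 0.9507 bits

Distribution B (p=0.63) is closer to uniform (p=0.5), so it has higher entropy.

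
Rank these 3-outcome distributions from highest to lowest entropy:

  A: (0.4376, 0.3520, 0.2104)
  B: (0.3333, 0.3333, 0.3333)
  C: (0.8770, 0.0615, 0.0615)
B > A > C

Key insight: Entropy is maximized by uniform distributions and minimized by concentrated distributions.

- Uniform distributions have maximum entropy log₂(3) = 1.5850 bits
- The more "peaked" or concentrated a distribution, the lower its entropy

Entropies:
  H(A) = 1.5252 bits
  H(B) = 1.5850 bits
  H(C) = 0.6609 bits

Ranking: B > A > C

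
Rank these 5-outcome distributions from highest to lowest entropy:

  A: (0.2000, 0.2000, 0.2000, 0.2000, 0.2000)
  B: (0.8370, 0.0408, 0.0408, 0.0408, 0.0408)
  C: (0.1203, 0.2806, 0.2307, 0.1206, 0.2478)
A > C > B

Key insight: Entropy is maximized by uniform distributions and minimized by concentrated distributions.

- Uniform distributions have maximum entropy log₂(5) = 2.3219 bits
- The more "peaked" or concentrated a distribution, the lower its entropy

Entropies:
  H(A) = 2.3219 bits
  H(B) = 0.9674 bits
  H(C) = 2.2370 bits

Ranking: A > C > B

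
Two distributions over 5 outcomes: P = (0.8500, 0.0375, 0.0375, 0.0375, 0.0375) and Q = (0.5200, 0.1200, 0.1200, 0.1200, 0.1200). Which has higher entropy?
Q

P is highly concentrated on one outcome (85%), making it nearly deterministic. Q spreads its mass more evenly (max 52%). The more spread-out distribution has higher entropy: H(P) ≈ 0.910 bits, H(Q) ≈ 1.959 bits.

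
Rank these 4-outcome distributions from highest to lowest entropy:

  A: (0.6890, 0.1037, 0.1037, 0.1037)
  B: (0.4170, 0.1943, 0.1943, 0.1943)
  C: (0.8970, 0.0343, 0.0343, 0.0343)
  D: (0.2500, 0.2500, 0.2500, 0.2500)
D > B > A > C

Key insight: Entropy is maximized by uniform distributions and minimized by concentrated distributions.

Entropies:
  H(A) = 1.3872 bits
  H(B) = 1.9041 bits
  H(C) = 0.6417 bits
  H(D) = 2.0000 bits

Ranking: D > B > A > C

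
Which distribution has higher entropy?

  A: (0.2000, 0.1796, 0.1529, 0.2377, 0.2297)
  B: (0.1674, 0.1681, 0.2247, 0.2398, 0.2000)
B

Both distributions are close to uniform, making this a harder comparison.

H(A) = 2.3038 bits
H(B) = 2.3065 bits

The distribution closer to uniform has higher entropy.
Answer: B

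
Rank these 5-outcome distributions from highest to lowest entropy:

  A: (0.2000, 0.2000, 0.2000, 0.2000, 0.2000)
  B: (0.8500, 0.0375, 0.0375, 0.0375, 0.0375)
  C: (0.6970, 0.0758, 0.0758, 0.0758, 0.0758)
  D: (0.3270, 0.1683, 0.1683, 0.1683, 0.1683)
A > D > C > B

Key insight: Entropy is maximized by uniform distributions and minimized by concentrated distributions.

Entropies:
  H(A) = 2.3219 bits
  H(B) = 0.9098 bits
  H(C) = 1.4909 bits
  H(D) = 2.2578 bits

Ranking: A > D > C > B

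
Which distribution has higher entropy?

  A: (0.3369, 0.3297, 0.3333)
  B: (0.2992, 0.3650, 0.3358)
A

Both distributions are close to uniform, making this a harder comparison.

H(A) = 1.5849 bits
H(B) = 1.5802 bits

The distribution closer to uniform has higher entropy.
Answer: A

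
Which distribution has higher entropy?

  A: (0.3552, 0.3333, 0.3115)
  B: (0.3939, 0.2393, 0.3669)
A

Both distributions are close to uniform, making this a harder comparison.

H(A) = 1.5829 bits
H(B) = 1.5539 bits

The distribution closer to uniform has higher entropy.
Answer: A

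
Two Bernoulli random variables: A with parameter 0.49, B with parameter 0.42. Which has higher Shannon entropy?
A

For binary distributions, entropy is maximized at p=0.5 and decreases as p moves toward 0 or 1.

H(A) = H(0.49) = 0.9997 bits
H(B) = H(0.42) = 0.9815 bits

Distribution A (p=0.49) is closer to uniform (p=0.5), so it has higher entropy.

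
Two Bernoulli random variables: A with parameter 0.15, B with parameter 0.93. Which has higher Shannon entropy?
A

For binary distributions, entropy is maximized at p=0.5 and decreases as p moves toward 0 or 1.

H(A) = H(0.15) = 0.6098 bits
H(B) = H(0.93) = 0.3659 bits

Distribution A (p=0.15) is closer to uniform (p=0.5), so it has higher entropy.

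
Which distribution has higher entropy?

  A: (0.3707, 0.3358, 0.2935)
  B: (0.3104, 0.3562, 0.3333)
B

Both distributions are close to uniform, making this a harder comparison.

H(A) = 1.5784 bits
H(B) = 1.5827 bits

The distribution closer to uniform has higher entropy.
Answer: B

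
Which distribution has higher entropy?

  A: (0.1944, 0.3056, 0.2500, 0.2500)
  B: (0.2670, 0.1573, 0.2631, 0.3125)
A

Both distributions are close to uniform, making this a harder comparison.

H(A) = 1.9820 bits
H(B) = 1.9597 bits

The distribution closer to uniform has higher entropy.
Answer: A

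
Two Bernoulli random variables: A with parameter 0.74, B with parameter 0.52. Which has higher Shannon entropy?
B

For binary distributions, entropy is maximized at p=0.5 and decreases as p moves toward 0 or 1.

H(A) = H(0.74) = 0.8267 bits
H(B) = H(0.52) = 0.9988 bits

Distribution B (p=0.52) is closer to uniform (p=0.5), so it has higher entropy.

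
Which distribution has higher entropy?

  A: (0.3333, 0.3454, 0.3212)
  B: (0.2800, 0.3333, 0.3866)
A

Both distributions are close to uniform, making this a harder comparison.

H(A) = 1.5843 bits
H(B) = 1.5726 bits

The distribution closer to uniform has higher entropy.
Answer: A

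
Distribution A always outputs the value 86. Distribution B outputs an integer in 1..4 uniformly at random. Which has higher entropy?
B

A is deterministic, so H(A) = 0. B is uniform over 4 outcomes, so H(B) = log₂(4) = 2.000 bits. Any distribution with genuine randomness has higher entropy than a deterministic one.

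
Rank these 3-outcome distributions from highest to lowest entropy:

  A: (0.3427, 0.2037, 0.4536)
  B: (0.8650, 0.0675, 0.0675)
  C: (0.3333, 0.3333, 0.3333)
C > A > B

Key insight: Entropy is maximized by uniform distributions and minimized by concentrated distributions.

- Uniform distributions have maximum entropy log₂(3) = 1.5850 bits
- The more "peaked" or concentrated a distribution, the lower its entropy

Entropies:
  H(A) = 1.5143 bits
  H(B) = 0.7060 bits
  H(C) = 1.5850 bits

Ranking: C > A > B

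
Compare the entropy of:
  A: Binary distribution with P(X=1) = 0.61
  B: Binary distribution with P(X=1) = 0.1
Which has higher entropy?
A

For binary distributions, entropy is maximized at p=0.5 and decreases as p moves toward 0 or 1.

H(A) = H(0.61) = 0.9648 bits
H(B) = H(0.1) = 0.4690 bits

Distribution A (p=0.61) is closer to uniform (p=0.5), so it has higher entropy.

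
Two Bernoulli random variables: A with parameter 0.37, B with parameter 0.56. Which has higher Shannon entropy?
B

For binary distributions, entropy is maximized at p=0.5 and decreases as p moves toward 0 or 1.

H(A) = H(0.37) = 0.9507 bits
H(B) = H(0.56) = 0.9896 bits

Distribution B (p=0.56) is closer to uniform (p=0.5), so it has higher entropy.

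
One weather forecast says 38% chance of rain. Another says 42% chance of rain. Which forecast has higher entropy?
42% forecast

Treat each forecast as a Bernoulli distribution. Binary entropy is maximized at p=0.5 and falls off symmetrically toward 0 or 1. The 42% forecast is closer to 50%, so it is more uncertain. H(38%) ≈ 0.958 bits, H(42%) ≈ 0.981 bits.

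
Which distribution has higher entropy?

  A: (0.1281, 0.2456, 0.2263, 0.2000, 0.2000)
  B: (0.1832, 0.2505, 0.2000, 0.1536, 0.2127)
B

Both distributions are close to uniform, making this a harder comparison.

H(A) = 2.2912 bits
H(B) = 2.3034 bits

The distribution closer to uniform has higher entropy.
Answer: B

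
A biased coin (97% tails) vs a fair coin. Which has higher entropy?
Fair coin

The fair coin is uniform (p=0.5), maximizing binary entropy at 1 bit. The biased coin has H(0.97) ≈ 0.194 bits — its outcome is more predictable, so its entropy is lower.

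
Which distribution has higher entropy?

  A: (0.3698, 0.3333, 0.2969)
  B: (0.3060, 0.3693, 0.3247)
B

Both distributions are close to uniform, making this a harder comparison.

H(A) = 1.5792 bits
H(B) = 1.5804 bits

The distribution closer to uniform has higher entropy.
Answer: B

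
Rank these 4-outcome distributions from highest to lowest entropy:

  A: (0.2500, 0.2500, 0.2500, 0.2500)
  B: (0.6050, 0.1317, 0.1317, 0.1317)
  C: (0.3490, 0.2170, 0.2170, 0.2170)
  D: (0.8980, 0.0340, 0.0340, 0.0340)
A > C > B > D

Key insight: Entropy is maximized by uniform distributions and minimized by concentrated distributions.

Entropies:
  H(A) = 2.0000 bits
  H(B) = 1.5940 bits
  H(C) = 1.9650 bits
  H(D) = 0.6370 bits

Ranking: A > C > B > D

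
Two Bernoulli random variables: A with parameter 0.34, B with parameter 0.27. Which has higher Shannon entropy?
A

For binary distributions, entropy is maximized at p=0.5 and decreases as p moves toward 0 or 1.

H(A) = H(0.34) = 0.9248 bits
H(B) = H(0.27) = 0.8415 bits

Distribution A (p=0.34) is closer to uniform (p=0.5), so it has higher entropy.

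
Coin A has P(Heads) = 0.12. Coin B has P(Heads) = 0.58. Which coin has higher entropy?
B

For binary distributions, entropy is maximized at p=0.5 and decreases as p moves toward 0 or 1.

H(A) = H(0.12) = 0.5294 bits
H(B) = H(0.58) = 0.9815 bits

Distribution B (p=0.58) is closer to uniform (p=0.5), so it has higher entropy.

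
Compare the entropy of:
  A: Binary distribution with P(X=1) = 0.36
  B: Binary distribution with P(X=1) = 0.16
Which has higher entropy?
A

For binary distributions, entropy is maximized at p=0.5 and decreases as p moves toward 0 or 1.

H(A) = H(0.36) = 0.9427 bits
H(B) = H(0.16) = 0.6343 bits

Distribution A (p=0.36) is closer to uniform (p=0.5), so it has higher entropy.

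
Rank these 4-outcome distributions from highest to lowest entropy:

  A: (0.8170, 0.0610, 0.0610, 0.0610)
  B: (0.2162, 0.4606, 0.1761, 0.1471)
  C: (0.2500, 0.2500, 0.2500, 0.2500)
C > B > A

Key insight: Entropy is maximized by uniform distributions and minimized by concentrated distributions.

- Uniform distributions have maximum entropy log₂(4) = 2.0000 bits
- The more "peaked" or concentrated a distribution, the lower its entropy

Entropies:
  H(A) = 0.9766 bits
  H(B) = 1.8408 bits
  H(C) = 2.0000 bits

Ranking: C > B > A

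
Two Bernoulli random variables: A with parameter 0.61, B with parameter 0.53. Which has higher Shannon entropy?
B

For binary distributions, entropy is maximized at p=0.5 and decreases as p moves toward 0 or 1.

H(A) = H(0.61) = 0.9648 bits
H(B) = H(0.53) = 0.9974 bits

Distribution B (p=0.53) is closer to uniform (p=0.5), so it has higher entropy.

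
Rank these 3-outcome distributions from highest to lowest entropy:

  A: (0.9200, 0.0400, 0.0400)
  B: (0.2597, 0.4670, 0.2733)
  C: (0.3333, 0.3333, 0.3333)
C > B > A

Key insight: Entropy is maximized by uniform distributions and minimized by concentrated distributions.

- Uniform distributions have maximum entropy log₂(3) = 1.5850 bits
- The more "peaked" or concentrated a distribution, the lower its entropy

Entropies:
  H(A) = 0.4822 bits
  H(B) = 1.5296 bits
  H(C) = 1.5850 bits

Ranking: C > B > A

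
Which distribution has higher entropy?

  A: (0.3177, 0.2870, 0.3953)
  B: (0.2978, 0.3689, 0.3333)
B

Both distributions are close to uniform, making this a harder comparison.

H(A) = 1.5717 bits
H(B) = 1.5795 bits

The distribution closer to uniform has higher entropy.
Answer: B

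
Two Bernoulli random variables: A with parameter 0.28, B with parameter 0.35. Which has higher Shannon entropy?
B

For binary distributions, entropy is maximized at p=0.5 and decreases as p moves toward 0 or 1.

H(A) = H(0.28) = 0.8555 bits
H(B) = H(0.35) = 0.9341 bits

Distribution B (p=0.35) is closer to uniform (p=0.5), so it has higher entropy.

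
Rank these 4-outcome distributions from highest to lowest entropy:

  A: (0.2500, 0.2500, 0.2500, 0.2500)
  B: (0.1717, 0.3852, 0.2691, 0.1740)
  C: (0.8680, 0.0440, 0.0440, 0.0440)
A > B > C

Key insight: Entropy is maximized by uniform distributions and minimized by concentrated distributions.

- Uniform distributions have maximum entropy log₂(4) = 2.0000 bits
- The more "peaked" or concentrated a distribution, the lower its entropy

Entropies:
  H(A) = 2.0000 bits
  H(B) = 1.9152 bits
  H(C) = 0.7721 bits

Ranking: A > B > C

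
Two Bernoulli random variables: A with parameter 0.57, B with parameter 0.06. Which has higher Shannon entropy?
A

For binary distributions, entropy is maximized at p=0.5 and decreases as p moves toward 0 or 1.

H(A) = H(0.57) = 0.9858 bits
H(B) = H(0.06) = 0.3274 bits

Distribution A (p=0.57) is closer to uniform (p=0.5), so it has higher entropy.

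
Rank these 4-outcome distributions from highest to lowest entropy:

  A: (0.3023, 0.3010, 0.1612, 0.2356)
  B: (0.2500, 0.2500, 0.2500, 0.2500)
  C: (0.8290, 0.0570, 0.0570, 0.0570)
B > A > C

Key insight: Entropy is maximized by uniform distributions and minimized by concentrated distributions.

- Uniform distributions have maximum entropy log₂(4) = 2.0000 bits
- The more "peaked" or concentrated a distribution, the lower its entropy

Entropies:
  H(A) = 1.9589 bits
  H(B) = 2.0000 bits
  H(C) = 0.9310 bits

Ranking: B > A > C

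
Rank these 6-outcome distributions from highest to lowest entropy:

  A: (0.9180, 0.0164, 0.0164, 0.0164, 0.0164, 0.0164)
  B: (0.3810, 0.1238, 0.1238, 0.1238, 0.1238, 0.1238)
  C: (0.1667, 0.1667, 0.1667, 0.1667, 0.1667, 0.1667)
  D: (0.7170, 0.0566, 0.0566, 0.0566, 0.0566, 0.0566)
C > B > D > A

Key insight: Entropy is maximized by uniform distributions and minimized by concentrated distributions.

Entropies:
  H(A) = 0.5996 bits
  H(B) = 2.3960 bits
  H(C) = 2.5850 bits
  H(D) = 1.5166 bits

Ranking: C > B > D > A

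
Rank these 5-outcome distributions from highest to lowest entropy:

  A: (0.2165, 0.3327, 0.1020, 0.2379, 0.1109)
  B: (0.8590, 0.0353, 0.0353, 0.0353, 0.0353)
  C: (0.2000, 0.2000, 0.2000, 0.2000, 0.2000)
C > A > B

Key insight: Entropy is maximized by uniform distributions and minimized by concentrated distributions.

- Uniform distributions have maximum entropy log₂(5) = 2.3219 bits
- The more "peaked" or concentrated a distribution, the lower its entropy

Entropies:
  H(A) = 2.1867 bits
  H(B) = 0.8689 bits
  H(C) = 2.3219 bits

Ranking: C > A > B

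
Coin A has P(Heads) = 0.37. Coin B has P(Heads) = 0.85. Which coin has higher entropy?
A

For binary distributions, entropy is maximized at p=0.5 and decreases as p moves toward 0 or 1.

H(A) = H(0.37) = 0.9507 bits
H(B) = H(0.85) = 0.6098 bits

Distribution A (p=0.37) is closer to uniform (p=0.5), so it has higher entropy.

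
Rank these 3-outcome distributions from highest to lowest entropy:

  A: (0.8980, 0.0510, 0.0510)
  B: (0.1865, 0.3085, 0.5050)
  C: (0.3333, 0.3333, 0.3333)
C > B > A

Key insight: Entropy is maximized by uniform distributions and minimized by concentrated distributions.

- Uniform distributions have maximum entropy log₂(3) = 1.5850 bits
- The more "peaked" or concentrated a distribution, the lower its entropy

Entropies:
  H(A) = 0.5773 bits
  H(B) = 1.4730 bits
  H(C) = 1.5850 bits

Ranking: C > B > A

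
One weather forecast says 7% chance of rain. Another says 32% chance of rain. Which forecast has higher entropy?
32% forecast

Treat each forecast as a Bernoulli distribution. Binary entropy is maximized at p=0.5 and falls off symmetrically toward 0 or 1. The 32% forecast is closer to 50%, so it is more uncertain. H(7%) ≈ 0.366 bits, H(32%) ≈ 0.904 bits.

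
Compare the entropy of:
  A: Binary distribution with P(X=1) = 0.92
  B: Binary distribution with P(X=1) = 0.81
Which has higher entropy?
B

For binary distributions, entropy is maximized at p=0.5 and decreases as p moves toward 0 or 1.

H(A) = H(0.92) = 0.4022 bits
H(B) = H(0.81) = 0.7015 bits

Distribution B (p=0.81) is closer to uniform (p=0.5), so it has higher entropy.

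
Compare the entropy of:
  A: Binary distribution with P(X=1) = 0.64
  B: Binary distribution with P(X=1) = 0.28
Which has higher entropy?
A

For binary distributions, entropy is maximized at p=0.5 and decreases as p moves toward 0 or 1.

H(A) = H(0.64) = 0.9427 bits
H(B) = H(0.28) = 0.8555 bits

Distribution A (p=0.64) is closer to uniform (p=0.5), so it has higher entropy.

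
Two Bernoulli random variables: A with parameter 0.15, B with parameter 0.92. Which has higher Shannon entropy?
A

For binary distributions, entropy is maximized at p=0.5 and decreases as p moves toward 0 or 1.

H(A) = H(0.15) = 0.6098 bits
H(B) = H(0.92) = 0.4022 bits

Distribution A (p=0.15) is closer to uniform (p=0.5), so it has higher entropy.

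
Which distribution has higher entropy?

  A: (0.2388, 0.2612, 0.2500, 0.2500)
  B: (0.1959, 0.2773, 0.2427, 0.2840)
A

Both distributions are close to uniform, making this a harder comparison.

H(A) = 1.9993 bits
H(B) = 1.9854 bits

The distribution closer to uniform has higher entropy.
Answer: A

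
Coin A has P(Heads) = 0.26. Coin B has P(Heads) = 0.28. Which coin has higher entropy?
B

For binary distributions, entropy is maximized at p=0.5 and decreases as p moves toward 0 or 1.

H(A) = H(0.26) = 0.8267 bits
H(B) = H(0.28) = 0.8555 bits

Distribution B (p=0.28) is closer to uniform (p=0.5), so it has higher entropy.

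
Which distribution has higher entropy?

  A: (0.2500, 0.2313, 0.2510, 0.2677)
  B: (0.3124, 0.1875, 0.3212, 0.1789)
A

Both distributions are close to uniform, making this a harder comparison.

H(A) = 1.9981 bits
H(B) = 1.9476 bits

The distribution closer to uniform has higher entropy.
Answer: A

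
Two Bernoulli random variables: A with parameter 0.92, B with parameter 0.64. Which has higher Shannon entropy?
B

For binary distributions, entropy is maximized at p=0.5 and decreases as p moves toward 0 or 1.

H(A) = H(0.92) = 0.4022 bits
H(B) = H(0.64) = 0.9427 bits

Distribution B (p=0.64) is closer to uniform (p=0.5), so it has higher entropy.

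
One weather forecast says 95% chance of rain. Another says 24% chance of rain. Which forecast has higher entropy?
24% forecast

Treat each forecast as a Bernoulli distribution. Binary entropy is maximized at p=0.5 and falls off symmetrically toward 0 or 1. The 24% forecast is closer to 50%, so it is more uncertain. H(95%) ≈ 0.286 bits, H(24%) ≈ 0.795 bits.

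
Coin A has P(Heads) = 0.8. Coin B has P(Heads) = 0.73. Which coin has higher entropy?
B

For binary distributions, entropy is maximized at p=0.5 and decreases as p moves toward 0 or 1.

H(A) = H(0.8) = 0.7219 bits
H(B) = H(0.73) = 0.8415 bits

Distribution B (p=0.73) is closer to uniform (p=0.5), so it has higher entropy.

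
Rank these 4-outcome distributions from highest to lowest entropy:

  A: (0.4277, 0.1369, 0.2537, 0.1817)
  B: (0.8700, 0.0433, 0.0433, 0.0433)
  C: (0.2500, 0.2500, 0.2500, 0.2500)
C > A > B

Key insight: Entropy is maximized by uniform distributions and minimized by concentrated distributions.

- Uniform distributions have maximum entropy log₂(4) = 2.0000 bits
- The more "peaked" or concentrated a distribution, the lower its entropy

Entropies:
  H(A) = 1.8659 bits
  H(B) = 0.7635 bits
  H(C) = 2.0000 bits

Ranking: C > A > B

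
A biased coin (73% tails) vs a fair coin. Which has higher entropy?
Fair coin

The fair coin is uniform (p=0.5), maximizing binary entropy at 1 bit. The biased coin has H(0.73) ≈ 0.841 bits — its outcome is more predictable, so its entropy is lower.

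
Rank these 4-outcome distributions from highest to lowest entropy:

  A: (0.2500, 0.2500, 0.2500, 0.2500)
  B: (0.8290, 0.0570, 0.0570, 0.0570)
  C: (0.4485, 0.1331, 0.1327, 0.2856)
A > C > B

Key insight: Entropy is maximized by uniform distributions and minimized by concentrated distributions.

- Uniform distributions have maximum entropy log₂(4) = 2.0000 bits
- The more "peaked" or concentrated a distribution, the lower its entropy

Entropies:
  H(A) = 2.0000 bits
  H(B) = 0.9310 bits
  H(C) = 1.8092 bits

Ranking: A > C > B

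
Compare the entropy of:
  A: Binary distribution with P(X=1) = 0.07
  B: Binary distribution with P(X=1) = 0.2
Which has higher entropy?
B

For binary distributions, entropy is maximized at p=0.5 and decreases as p moves toward 0 or 1.

H(A) = H(0.07) = 0.3659 bits
H(B) = H(0.2) = 0.7219 bits

Distribution B (p=0.2) is closer to uniform (p=0.5), so it has higher entropy.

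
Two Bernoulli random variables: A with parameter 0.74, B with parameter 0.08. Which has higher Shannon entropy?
A

For binary distributions, entropy is maximized at p=0.5 and decreases as p moves toward 0 or 1.

H(A) = H(0.74) = 0.8267 bits
H(B) = H(0.08) = 0.4022 bits

Distribution A (p=0.74) is closer to uniform (p=0.5), so it has higher entropy.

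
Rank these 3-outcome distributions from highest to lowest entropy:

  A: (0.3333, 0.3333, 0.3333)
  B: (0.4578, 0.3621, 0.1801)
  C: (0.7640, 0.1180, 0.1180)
A > B > C

Key insight: Entropy is maximized by uniform distributions and minimized by concentrated distributions.

- Uniform distributions have maximum entropy log₂(3) = 1.5850 bits
- The more "peaked" or concentrated a distribution, the lower its entropy

Entropies:
  H(A) = 1.5850 bits
  H(B) = 1.4921 bits
  H(C) = 1.0243 bits

Ranking: A > B > C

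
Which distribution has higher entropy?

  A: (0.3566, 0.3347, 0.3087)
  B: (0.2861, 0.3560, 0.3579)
A

Both distributions are close to uniform, making this a harder comparison.

H(A) = 1.5825 bits
H(B) = 1.5775 bits

The distribution closer to uniform has higher entropy.
Answer: A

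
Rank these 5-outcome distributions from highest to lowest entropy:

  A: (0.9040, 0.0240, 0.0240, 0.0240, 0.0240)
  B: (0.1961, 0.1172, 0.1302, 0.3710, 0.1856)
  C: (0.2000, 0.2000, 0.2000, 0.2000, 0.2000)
C > B > A

Key insight: Entropy is maximized by uniform distributions and minimized by concentrated distributions.

- Uniform distributions have maximum entropy log₂(5) = 2.3219 bits
- The more "peaked" or concentrated a distribution, the lower its entropy

Entropies:
  H(A) = 0.6482 bits
  H(B) = 2.1879 bits
  H(C) = 2.3219 bits

Ranking: C > B > A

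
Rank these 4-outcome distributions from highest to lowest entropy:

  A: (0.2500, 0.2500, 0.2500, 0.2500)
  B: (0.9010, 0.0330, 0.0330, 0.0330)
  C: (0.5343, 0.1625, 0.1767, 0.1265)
A > C > B

Key insight: Entropy is maximized by uniform distributions and minimized by concentrated distributions.

- Uniform distributions have maximum entropy log₂(4) = 2.0000 bits
- The more "peaked" or concentrated a distribution, the lower its entropy

Entropies:
  H(A) = 2.0000 bits
  H(B) = 0.6227 bits
  H(C) = 1.7283 bits

Ranking: A > C > B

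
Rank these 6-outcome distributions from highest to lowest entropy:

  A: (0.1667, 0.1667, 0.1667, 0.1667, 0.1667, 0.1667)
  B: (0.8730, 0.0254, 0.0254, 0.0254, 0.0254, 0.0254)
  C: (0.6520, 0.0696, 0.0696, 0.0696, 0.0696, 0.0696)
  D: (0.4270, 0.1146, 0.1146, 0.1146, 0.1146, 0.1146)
A > D > C > B

Key insight: Entropy is maximized by uniform distributions and minimized by concentrated distributions.

Entropies:
  H(A) = 2.5850 bits
  H(B) = 0.8440 bits
  H(C) = 1.7403 bits
  H(D) = 2.3150 bits

Ranking: A > D > C > B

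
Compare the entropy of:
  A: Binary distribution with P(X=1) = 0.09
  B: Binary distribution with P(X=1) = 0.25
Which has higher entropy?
B

For binary distributions, entropy is maximized at p=0.5 and decreases as p moves toward 0 or 1.

H(A) = H(0.09) = 0.4365 bits
H(B) = H(0.25) = 0.8113 bits

Distribution B (p=0.25) is closer to uniform (p=0.5), so it has higher entropy.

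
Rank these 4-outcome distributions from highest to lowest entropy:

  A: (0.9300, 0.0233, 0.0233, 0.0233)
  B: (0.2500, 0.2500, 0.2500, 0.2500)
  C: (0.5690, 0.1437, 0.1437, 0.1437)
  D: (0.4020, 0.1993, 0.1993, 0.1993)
B > D > C > A

Key insight: Entropy is maximized by uniform distributions and minimized by concentrated distributions.

Entropies:
  H(A) = 0.4769 bits
  H(B) = 2.0000 bits
  H(C) = 1.6693 bits
  H(D) = 1.9199 bits

Ranking: B > D > C > A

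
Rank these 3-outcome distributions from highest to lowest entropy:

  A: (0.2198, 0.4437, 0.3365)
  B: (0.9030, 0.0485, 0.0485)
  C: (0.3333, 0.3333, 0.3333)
C > A > B

Key insight: Entropy is maximized by uniform distributions and minimized by concentrated distributions.

- Uniform distributions have maximum entropy log₂(3) = 1.5850 bits
- The more "peaked" or concentrated a distribution, the lower its entropy

Entropies:
  H(A) = 1.5293 bits
  H(B) = 0.5564 bits
  H(C) = 1.5850 bits

Ranking: C > A > B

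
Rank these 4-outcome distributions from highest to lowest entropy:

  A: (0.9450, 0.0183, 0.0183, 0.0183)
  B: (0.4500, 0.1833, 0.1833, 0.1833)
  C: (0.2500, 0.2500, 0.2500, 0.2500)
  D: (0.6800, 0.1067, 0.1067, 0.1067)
C > B > D > A

Key insight: Entropy is maximized by uniform distributions and minimized by concentrated distributions.

Entropies:
  H(A) = 0.3944 bits
  H(B) = 1.8645 bits
  H(C) = 2.0000 bits
  H(D) = 1.4116 bits

Ranking: C > B > D > A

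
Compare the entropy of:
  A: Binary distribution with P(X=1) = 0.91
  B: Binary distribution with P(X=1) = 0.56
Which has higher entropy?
B

For binary distributions, entropy is maximized at p=0.5 and decreases as p moves toward 0 or 1.

H(A) = H(0.91) = 0.4365 bits
H(B) = H(0.56) = 0.9896 bits

Distribution B (p=0.56) is closer to uniform (p=0.5), so it has higher entropy.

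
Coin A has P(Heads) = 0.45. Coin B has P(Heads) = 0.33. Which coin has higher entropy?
A

For binary distributions, entropy is maximized at p=0.5 and decreases as p moves toward 0 or 1.

H(A) = H(0.45) = 0.9928 bits
H(B) = H(0.33) = 0.9149 bits

Distribution A (p=0.45) is closer to uniform (p=0.5), so it has higher entropy.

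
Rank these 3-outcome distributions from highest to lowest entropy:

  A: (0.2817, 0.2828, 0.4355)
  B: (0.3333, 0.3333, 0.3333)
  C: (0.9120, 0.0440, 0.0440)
B > A > C

Key insight: Entropy is maximized by uniform distributions and minimized by concentrated distributions.

- Uniform distributions have maximum entropy log₂(3) = 1.5850 bits
- The more "peaked" or concentrated a distribution, the lower its entropy

Entropies:
  H(A) = 1.5525 bits
  H(B) = 1.5850 bits
  H(C) = 0.5178 bits

Ranking: B > A > C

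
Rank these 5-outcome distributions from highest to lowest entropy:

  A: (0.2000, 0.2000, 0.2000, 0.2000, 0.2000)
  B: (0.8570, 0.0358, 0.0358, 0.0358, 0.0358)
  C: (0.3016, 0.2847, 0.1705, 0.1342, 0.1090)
A > C > B

Key insight: Entropy is maximized by uniform distributions and minimized by concentrated distributions.

- Uniform distributions have maximum entropy log₂(5) = 2.3219 bits
- The more "peaked" or concentrated a distribution, the lower its entropy

Entropies:
  H(A) = 2.3219 bits
  H(B) = 0.8780 bits
  H(C) = 2.2101 bits

Ranking: A > C > B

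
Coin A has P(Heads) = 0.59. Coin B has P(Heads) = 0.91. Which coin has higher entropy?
A

For binary distributions, entropy is maximized at p=0.5 and decreases as p moves toward 0 or 1.

H(A) = H(0.59) = 0.9765 bits
H(B) = H(0.91) = 0.4365 bits

Distribution A (p=0.59) is closer to uniform (p=0.5), so it has higher entropy.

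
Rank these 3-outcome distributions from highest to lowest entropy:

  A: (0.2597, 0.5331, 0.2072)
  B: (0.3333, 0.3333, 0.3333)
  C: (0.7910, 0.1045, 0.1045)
B > A > C

Key insight: Entropy is maximized by uniform distributions and minimized by concentrated distributions.

- Uniform distributions have maximum entropy log₂(3) = 1.5850 bits
- The more "peaked" or concentrated a distribution, the lower its entropy

Entropies:
  H(A) = 1.4595 bits
  H(B) = 1.5850 bits
  H(C) = 0.9486 bits

Ranking: B > A > C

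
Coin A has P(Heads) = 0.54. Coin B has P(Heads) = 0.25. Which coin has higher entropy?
A

For binary distributions, entropy is maximized at p=0.5 and decreases as p moves toward 0 or 1.

H(A) = H(0.54) = 0.9954 bits
H(B) = H(0.25) = 0.8113 bits

Distribution A (p=0.54) is closer to uniform (p=0.5), so it has higher entropy.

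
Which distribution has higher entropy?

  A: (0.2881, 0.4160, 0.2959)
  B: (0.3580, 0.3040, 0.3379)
B

Both distributions are close to uniform, making this a harder comparison.

H(A) = 1.5635 bits
H(B) = 1.5817 bits

The distribution closer to uniform has higher entropy.
Answer: B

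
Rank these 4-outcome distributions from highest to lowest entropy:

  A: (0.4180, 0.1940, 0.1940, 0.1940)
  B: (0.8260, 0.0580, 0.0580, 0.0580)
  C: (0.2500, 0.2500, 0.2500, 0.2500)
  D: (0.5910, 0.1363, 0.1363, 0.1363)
C > A > D > B

Key insight: Entropy is maximized by uniform distributions and minimized by concentrated distributions.

Entropies:
  H(A) = 1.9030 bits
  H(B) = 0.9426 bits
  H(C) = 2.0000 bits
  H(D) = 1.6242 bits

Ranking: C > A > D > B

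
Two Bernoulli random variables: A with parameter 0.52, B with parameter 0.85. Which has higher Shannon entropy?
A

For binary distributions, entropy is maximized at p=0.5 and decreases as p moves toward 0 or 1.

H(A) = H(0.52) = 0.9988 bits
H(B) = H(0.85) = 0.6098 bits

Distribution A (p=0.52) is closer to uniform (p=0.5), so it has higher entropy.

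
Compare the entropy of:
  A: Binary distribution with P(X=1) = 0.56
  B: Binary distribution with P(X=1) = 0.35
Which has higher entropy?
A

For binary distributions, entropy is maximized at p=0.5 and decreases as p moves toward 0 or 1.

H(A) = H(0.56) = 0.9896 bits
H(B) = H(0.35) = 0.9341 bits

Distribution A (p=0.56) is closer to uniform (p=0.5), so it has higher entropy.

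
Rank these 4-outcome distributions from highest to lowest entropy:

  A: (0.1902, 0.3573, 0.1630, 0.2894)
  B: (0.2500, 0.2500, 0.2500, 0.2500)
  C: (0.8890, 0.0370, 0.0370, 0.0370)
B > A > C

Key insight: Entropy is maximized by uniform distributions and minimized by concentrated distributions.

- Uniform distributions have maximum entropy log₂(4) = 2.0000 bits
- The more "peaked" or concentrated a distribution, the lower its entropy

Entropies:
  H(A) = 1.9303 bits
  H(B) = 2.0000 bits
  H(C) = 0.6789 bits

Ranking: B > A > C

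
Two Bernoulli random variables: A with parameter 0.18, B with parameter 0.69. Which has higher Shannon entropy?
B

For binary distributions, entropy is maximized at p=0.5 and decreases as p moves toward 0 or 1.

H(A) = H(0.18) = 0.6801 bits
H(B) = H(0.69) = 0.8932 bits

Distribution B (p=0.69) is closer to uniform (p=0.5), so it has higher entropy.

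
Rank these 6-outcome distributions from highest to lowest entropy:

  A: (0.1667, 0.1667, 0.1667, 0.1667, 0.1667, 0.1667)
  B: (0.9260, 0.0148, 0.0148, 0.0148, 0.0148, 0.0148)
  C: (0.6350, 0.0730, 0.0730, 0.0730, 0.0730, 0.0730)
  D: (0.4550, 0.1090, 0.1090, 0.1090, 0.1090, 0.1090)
A > D > C > B

Key insight: Entropy is maximized by uniform distributions and minimized by concentrated distributions.

Entropies:
  H(A) = 2.5850 bits
  H(B) = 0.5525 bits
  H(C) = 1.7943 bits
  H(D) = 2.2596 bits

Ranking: A > D > C > B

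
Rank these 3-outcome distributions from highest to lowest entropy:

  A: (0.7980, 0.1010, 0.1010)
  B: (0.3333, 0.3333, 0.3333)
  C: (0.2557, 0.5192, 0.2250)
B > C > A

Key insight: Entropy is maximized by uniform distributions and minimized by concentrated distributions.

- Uniform distributions have maximum entropy log₂(3) = 1.5850 bits
- The more "peaked" or concentrated a distribution, the lower its entropy

Entropies:
  H(A) = 0.9279 bits
  H(B) = 1.5850 bits
  H(C) = 1.4783 bits

Ranking: B > C > A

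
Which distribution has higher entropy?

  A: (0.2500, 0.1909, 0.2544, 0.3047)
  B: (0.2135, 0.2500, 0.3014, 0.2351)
B

Both distributions are close to uniform, making this a harder comparison.

H(A) = 1.9809 bits
H(B) = 1.9882 bits

The distribution closer to uniform has higher entropy.
Answer: B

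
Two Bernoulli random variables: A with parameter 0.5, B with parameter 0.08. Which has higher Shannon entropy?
A

For binary distributions, entropy is maximized at p=0.5 and decreases as p moves toward 0 or 1.

H(A) = H(0.5) = 1.0000 bits
H(B) = H(0.08) = 0.4022 bits

Distribution A (p=0.5) is closer to uniform (p=0.5), so it has higher entropy.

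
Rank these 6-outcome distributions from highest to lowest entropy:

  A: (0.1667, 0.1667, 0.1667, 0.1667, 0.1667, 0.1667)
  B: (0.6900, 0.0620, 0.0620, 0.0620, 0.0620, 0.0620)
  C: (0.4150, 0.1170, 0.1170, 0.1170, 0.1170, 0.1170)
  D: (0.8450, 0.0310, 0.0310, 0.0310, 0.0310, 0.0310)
A > C > B > D

Key insight: Entropy is maximized by uniform distributions and minimized by concentrated distributions.

Entropies:
  H(A) = 2.5850 bits
  H(B) = 1.6130 bits
  H(C) = 2.3374 bits
  H(D) = 0.9821 bits

Ranking: A > C > B > D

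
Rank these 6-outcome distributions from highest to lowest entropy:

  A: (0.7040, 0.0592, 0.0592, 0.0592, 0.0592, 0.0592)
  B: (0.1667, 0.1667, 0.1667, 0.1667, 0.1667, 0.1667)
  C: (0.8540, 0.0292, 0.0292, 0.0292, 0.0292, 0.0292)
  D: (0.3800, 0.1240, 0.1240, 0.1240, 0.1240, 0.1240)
B > D > A > C

Key insight: Entropy is maximized by uniform distributions and minimized by concentrated distributions.

Entropies:
  H(A) = 1.5636 bits
  H(B) = 2.5850 bits
  H(C) = 0.9387 bits
  H(D) = 2.3976 bits

Ranking: B > D > A > C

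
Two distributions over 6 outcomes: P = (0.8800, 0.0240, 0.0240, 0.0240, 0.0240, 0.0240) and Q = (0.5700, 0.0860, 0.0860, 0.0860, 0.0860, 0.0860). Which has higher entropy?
Q

P is highly concentrated on one outcome (88%), making it nearly deterministic. Q spreads its mass more evenly (max 57%). The more spread-out distribution has higher entropy: H(P) ≈ 0.808 bits, H(Q) ≈ 1.984 bits.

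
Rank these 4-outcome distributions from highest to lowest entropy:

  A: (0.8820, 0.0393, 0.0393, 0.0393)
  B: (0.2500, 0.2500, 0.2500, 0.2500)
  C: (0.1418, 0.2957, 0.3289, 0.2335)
B > C > A

Key insight: Entropy is maximized by uniform distributions and minimized by concentrated distributions.

- Uniform distributions have maximum entropy log₂(4) = 2.0000 bits
- The more "peaked" or concentrated a distribution, the lower its entropy

Entropies:
  H(A) = 0.7106 bits
  H(B) = 2.0000 bits
  H(C) = 1.9371 bits

Ranking: B > C > A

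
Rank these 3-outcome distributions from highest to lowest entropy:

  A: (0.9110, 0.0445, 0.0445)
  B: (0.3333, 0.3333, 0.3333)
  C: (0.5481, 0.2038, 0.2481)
B > C > A

Key insight: Entropy is maximized by uniform distributions and minimized by concentrated distributions.

- Uniform distributions have maximum entropy log₂(3) = 1.5850 bits
- The more "peaked" or concentrated a distribution, the lower its entropy

Entropies:
  H(A) = 0.5221 bits
  H(B) = 1.5850 bits
  H(C) = 1.4420 bits

Ranking: B > C > A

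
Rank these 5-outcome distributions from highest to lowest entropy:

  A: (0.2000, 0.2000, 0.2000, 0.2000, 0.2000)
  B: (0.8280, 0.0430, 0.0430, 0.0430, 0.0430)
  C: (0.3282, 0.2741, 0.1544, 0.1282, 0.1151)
A > C > B

Key insight: Entropy is maximized by uniform distributions and minimized by concentrated distributions.

- Uniform distributions have maximum entropy log₂(5) = 2.3219 bits
- The more "peaked" or concentrated a distribution, the lower its entropy

Entropies:
  H(A) = 2.3219 bits
  H(B) = 1.0063 bits
  H(C) = 2.1944 bits

Ranking: A > C > B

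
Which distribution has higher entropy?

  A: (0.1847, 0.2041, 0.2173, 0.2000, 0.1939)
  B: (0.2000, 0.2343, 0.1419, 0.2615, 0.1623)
A

Both distributions are close to uniform, making this a harder comparison.

H(A) = 2.3198 bits
H(B) = 2.2864 bits

The distribution closer to uniform has higher entropy.
Answer: A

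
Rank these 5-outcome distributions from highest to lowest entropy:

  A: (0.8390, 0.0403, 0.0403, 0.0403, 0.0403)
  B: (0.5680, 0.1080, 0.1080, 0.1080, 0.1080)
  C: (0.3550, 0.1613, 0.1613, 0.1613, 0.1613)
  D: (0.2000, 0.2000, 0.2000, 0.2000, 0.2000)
D > C > B > A

Key insight: Entropy is maximized by uniform distributions and minimized by concentrated distributions.

Entropies:
  H(A) = 0.9587 bits
  H(B) = 1.8506 bits
  H(C) = 2.2285 bits
  H(D) = 2.3219 bits

Ranking: D > C > B > A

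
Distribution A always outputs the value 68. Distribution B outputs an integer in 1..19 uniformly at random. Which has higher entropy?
B

A is deterministic, so H(A) = 0. B is uniform over 19 outcomes, so H(B) = log₂(19) = 4.248 bits. Any distribution with genuine randomness has higher entropy than a deterministic one.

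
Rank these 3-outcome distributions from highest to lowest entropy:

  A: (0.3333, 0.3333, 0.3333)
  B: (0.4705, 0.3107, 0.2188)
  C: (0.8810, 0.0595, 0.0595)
A > B > C

Key insight: Entropy is maximized by uniform distributions and minimized by concentrated distributions.

- Uniform distributions have maximum entropy log₂(3) = 1.5850 bits
- The more "peaked" or concentrated a distribution, the lower its entropy

Entropies:
  H(A) = 1.5850 bits
  H(B) = 1.5155 bits
  H(C) = 0.6455 bits

Ranking: A > B > C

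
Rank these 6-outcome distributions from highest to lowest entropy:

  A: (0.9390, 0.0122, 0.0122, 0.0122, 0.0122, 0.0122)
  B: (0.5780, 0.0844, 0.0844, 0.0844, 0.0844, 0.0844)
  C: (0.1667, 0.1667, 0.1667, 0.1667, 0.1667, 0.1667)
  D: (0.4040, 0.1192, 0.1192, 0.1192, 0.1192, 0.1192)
C > D > B > A

Key insight: Entropy is maximized by uniform distributions and minimized by concentrated distributions.

Entropies:
  H(A) = 0.4730 bits
  H(B) = 1.9622 bits
  H(C) = 2.5850 bits
  H(D) = 2.3571 bits

Ranking: C > D > B > A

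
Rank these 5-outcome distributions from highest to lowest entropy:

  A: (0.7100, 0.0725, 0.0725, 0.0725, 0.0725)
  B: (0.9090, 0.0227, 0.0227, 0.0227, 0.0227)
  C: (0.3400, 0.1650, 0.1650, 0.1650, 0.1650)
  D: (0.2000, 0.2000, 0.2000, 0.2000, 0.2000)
D > C > A > B

Key insight: Entropy is maximized by uniform distributions and minimized by concentrated distributions.

Entropies:
  H(A) = 1.4487 bits
  H(B) = 0.6218 bits
  H(C) = 2.2448 bits
  H(D) = 2.3219 bits

Ranking: D > C > A > B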